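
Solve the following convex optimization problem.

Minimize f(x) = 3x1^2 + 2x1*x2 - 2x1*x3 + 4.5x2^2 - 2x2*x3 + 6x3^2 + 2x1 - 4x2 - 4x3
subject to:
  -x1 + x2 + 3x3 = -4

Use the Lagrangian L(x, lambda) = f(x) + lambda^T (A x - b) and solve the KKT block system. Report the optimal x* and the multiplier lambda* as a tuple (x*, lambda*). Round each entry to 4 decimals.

Form the Lagrangian:
  L(x, lambda) = (1/2) x^T Q x + c^T x + lambda^T (A x - b)
Stationarity (grad_x L = 0): Q x + c + A^T lambda = 0.
Primal feasibility: A x = b.

This gives the KKT block system:
  [ Q   A^T ] [ x     ]   [-c ]
  [ A    0  ] [ lambda ] = [ b ]

Solving the linear system:
  x*      = (0.3866, -0.4792, -1.0447)
  lambda* = (5.4505)
  f(x*)   = 14.3355

x* = (0.3866, -0.4792, -1.0447), lambda* = (5.4505)


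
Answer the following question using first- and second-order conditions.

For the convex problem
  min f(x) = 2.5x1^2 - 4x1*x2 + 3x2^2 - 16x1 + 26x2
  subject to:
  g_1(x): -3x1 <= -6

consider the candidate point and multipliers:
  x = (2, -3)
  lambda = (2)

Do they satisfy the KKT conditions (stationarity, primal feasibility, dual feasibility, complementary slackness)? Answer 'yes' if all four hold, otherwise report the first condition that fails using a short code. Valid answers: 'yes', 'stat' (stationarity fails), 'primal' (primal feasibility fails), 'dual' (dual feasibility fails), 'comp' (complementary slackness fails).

Gradient of f: grad f(x) = Q x + c = (6, 0)
Constraint values g_i(x) = a_i^T x - b_i:
  g_1((2, -3)) = 0
Stationarity residual: grad f(x) + sum_i lambda_i a_i = (0, 0)
  -> stationarity OK
Primal feasibility (all g_i <= 0): OK
Dual feasibility (all lambda_i >= 0): OK
Complementary slackness (lambda_i * g_i(x) = 0 for all i): OK

Verdict: yes, KKT holds.

yes


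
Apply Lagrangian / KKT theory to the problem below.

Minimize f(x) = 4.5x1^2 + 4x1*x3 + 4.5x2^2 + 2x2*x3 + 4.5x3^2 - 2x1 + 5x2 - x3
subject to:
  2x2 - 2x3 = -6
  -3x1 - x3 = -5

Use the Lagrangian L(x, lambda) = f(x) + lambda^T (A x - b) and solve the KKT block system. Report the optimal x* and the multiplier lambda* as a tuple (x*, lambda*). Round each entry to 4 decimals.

Form the Lagrangian:
  L(x, lambda) = (1/2) x^T Q x + c^T x + lambda^T (A x - b)
Stationarity (grad_x L = 0): Q x + c + A^T lambda = 0.
Primal feasibility: A x = b.

This gives the KKT block system:
  [ Q   A^T ] [ x     ]   [-c ]
  [ A    0  ] [ lambda ] = [ b ]

Solving the linear system:
  x*      = (1.2295, -1.6885, 1.3115)
  lambda* = (3.7869, 4.7705)
  f(x*)   = 17.1803

x* = (1.2295, -1.6885, 1.3115), lambda* = (3.7869, 4.7705)


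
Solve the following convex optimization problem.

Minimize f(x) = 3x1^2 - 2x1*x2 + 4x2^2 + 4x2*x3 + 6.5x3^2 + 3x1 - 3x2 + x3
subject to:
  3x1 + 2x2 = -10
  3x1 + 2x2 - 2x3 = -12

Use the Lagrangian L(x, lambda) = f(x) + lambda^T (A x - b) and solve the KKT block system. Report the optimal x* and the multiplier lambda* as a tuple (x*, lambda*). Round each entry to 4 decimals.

Form the Lagrangian:
  L(x, lambda) = (1/2) x^T Q x + c^T x + lambda^T (A x - b)
Stationarity (grad_x L = 0): Q x + c + A^T lambda = 0.
Primal feasibility: A x = b.

This gives the KKT block system:
  [ Q   A^T ] [ x     ]   [-c ]
  [ A    0  ] [ lambda ] = [ b ]

Solving the linear system:
  x*      = (-2.3833, -1.425, 1)
  lambda* = (-1.3333, 4.15)
  f(x*)   = 17.2958

x* = (-2.3833, -1.425, 1), lambda* = (-1.3333, 4.15)


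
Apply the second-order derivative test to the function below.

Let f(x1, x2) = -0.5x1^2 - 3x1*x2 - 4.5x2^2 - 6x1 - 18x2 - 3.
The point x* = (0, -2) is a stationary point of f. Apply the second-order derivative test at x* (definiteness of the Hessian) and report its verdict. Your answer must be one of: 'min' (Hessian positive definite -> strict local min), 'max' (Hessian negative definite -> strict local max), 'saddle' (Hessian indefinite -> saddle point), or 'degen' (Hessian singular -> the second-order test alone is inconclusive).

Compute the Hessian H = grad^2 f:
  H = [[-1, -3], [-3, -9]]
Verify stationarity: grad f(x*) = H x* + g = (0, 0).
Eigenvalues of H: -10, 0.
H has a zero eigenvalue (singular; negative semidefinite but not definite), so H is neither positive definite, negative definite, nor indefinite. The second-order test alone is inconclusive -> degen.
(Indeed, f is constant along the null direction of H through x*, so x* is not a strict local extremum.)

degen


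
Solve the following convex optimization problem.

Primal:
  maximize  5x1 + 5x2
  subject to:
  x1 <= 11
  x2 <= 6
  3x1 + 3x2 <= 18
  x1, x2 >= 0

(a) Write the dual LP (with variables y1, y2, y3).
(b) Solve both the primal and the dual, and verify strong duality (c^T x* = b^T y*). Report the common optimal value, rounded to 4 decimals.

The standard primal-dual pair for 'max c^T x s.t. A x <= b, x >= 0' is:
  Dual:  min b^T y  s.t.  A^T y >= c,  y >= 0.

So the dual LP is:
  minimize  11y1 + 6y2 + 18y3
  subject to:
    y1 + 3y3 >= 5
    y2 + 3y3 >= 5
    y1, y2, y3 >= 0

Solving the primal: x* = (6, 0).
  primal value c^T x* = 30.
Solving the dual: y* = (0, 0, 1.6667).
  dual value b^T y* = 30.
Strong duality: c^T x* = b^T y*. Confirmed.

30


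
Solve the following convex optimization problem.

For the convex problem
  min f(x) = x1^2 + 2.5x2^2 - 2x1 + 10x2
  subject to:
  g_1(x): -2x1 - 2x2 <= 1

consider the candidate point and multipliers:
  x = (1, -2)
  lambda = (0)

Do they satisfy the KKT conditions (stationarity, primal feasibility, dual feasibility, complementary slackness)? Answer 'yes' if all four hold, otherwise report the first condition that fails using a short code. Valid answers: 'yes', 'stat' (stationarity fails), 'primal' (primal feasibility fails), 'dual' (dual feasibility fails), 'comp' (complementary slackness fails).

Gradient of f: grad f(x) = Q x + c = (0, 0)
Constraint values g_i(x) = a_i^T x - b_i:
  g_1((1, -2)) = 1
Stationarity residual: grad f(x) + sum_i lambda_i a_i = (0, 0)
  -> stationarity OK
Primal feasibility (all g_i <= 0): FAILS
Dual feasibility (all lambda_i >= 0): OK
Complementary slackness (lambda_i * g_i(x) = 0 for all i): OK

Verdict: the first failing condition is primal_feasibility -> primal.

primal


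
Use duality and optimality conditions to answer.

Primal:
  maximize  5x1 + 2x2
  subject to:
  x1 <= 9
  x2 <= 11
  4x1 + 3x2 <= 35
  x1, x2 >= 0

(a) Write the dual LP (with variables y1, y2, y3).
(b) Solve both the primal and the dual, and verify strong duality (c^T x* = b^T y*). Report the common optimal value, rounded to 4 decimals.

The standard primal-dual pair for 'max c^T x s.t. A x <= b, x >= 0' is:
  Dual:  min b^T y  s.t.  A^T y >= c,  y >= 0.

So the dual LP is:
  minimize  9y1 + 11y2 + 35y3
  subject to:
    y1 + 4y3 >= 5
    y2 + 3y3 >= 2
    y1, y2, y3 >= 0

Solving the primal: x* = (8.75, 0).
  primal value c^T x* = 43.75.
Solving the dual: y* = (0, 0, 1.25).
  dual value b^T y* = 43.75.
Strong duality: c^T x* = b^T y*. Confirmed.

43.75


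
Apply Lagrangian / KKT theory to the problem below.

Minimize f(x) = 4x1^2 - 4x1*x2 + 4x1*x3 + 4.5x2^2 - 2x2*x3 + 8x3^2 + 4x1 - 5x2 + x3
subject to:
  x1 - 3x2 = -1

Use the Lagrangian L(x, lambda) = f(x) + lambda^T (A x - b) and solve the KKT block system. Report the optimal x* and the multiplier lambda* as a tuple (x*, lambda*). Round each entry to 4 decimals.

Form the Lagrangian:
  L(x, lambda) = (1/2) x^T Q x + c^T x + lambda^T (A x - b)
Stationarity (grad_x L = 0): Q x + c + A^T lambda = 0.
Primal feasibility: A x = b.

This gives the KKT block system:
  [ Q   A^T ] [ x     ]   [-c ]
  [ A    0  ] [ lambda ] = [ b ]

Solving the linear system:
  x*      = (-0.3424, 0.2192, 0.0505)
  lambda* = (-0.5862)
  f(x*)   = -1.5006

x* = (-0.3424, 0.2192, 0.0505), lambda* = (-0.5862)


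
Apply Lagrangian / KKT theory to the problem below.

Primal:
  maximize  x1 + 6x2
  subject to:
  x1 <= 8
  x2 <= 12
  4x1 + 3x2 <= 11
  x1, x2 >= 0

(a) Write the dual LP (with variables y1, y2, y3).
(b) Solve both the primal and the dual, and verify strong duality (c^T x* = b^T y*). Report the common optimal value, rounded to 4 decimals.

The standard primal-dual pair for 'max c^T x s.t. A x <= b, x >= 0' is:
  Dual:  min b^T y  s.t.  A^T y >= c,  y >= 0.

So the dual LP is:
  minimize  8y1 + 12y2 + 11y3
  subject to:
    y1 + 4y3 >= 1
    y2 + 3y3 >= 6
    y1, y2, y3 >= 0

Solving the primal: x* = (0, 3.6667).
  primal value c^T x* = 22.
Solving the dual: y* = (0, 0, 2).
  dual value b^T y* = 22.
Strong duality: c^T x* = b^T y*. Confirmed.

22


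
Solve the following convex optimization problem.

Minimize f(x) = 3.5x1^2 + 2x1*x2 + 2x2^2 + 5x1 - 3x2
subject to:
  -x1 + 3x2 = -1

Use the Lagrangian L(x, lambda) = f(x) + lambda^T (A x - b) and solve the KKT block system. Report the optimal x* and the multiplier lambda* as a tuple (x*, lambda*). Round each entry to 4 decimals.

Form the Lagrangian:
  L(x, lambda) = (1/2) x^T Q x + c^T x + lambda^T (A x - b)
Stationarity (grad_x L = 0): Q x + c + A^T lambda = 0.
Primal feasibility: A x = b.

This gives the KKT block system:
  [ Q   A^T ] [ x     ]   [-c ]
  [ A    0  ] [ lambda ] = [ b ]

Solving the linear system:
  x*      = (-0.3291, -0.443)
  lambda* = (1.8101)
  f(x*)   = 0.7468

x* = (-0.3291, -0.443), lambda* = (1.8101)


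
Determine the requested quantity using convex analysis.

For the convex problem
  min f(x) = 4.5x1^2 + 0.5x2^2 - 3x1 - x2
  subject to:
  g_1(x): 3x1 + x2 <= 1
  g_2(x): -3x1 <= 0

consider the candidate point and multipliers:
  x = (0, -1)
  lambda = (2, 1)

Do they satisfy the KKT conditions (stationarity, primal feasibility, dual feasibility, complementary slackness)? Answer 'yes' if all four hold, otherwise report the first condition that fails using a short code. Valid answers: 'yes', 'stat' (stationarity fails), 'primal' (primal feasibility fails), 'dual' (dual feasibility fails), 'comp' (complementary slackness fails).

Gradient of f: grad f(x) = Q x + c = (-3, -2)
Constraint values g_i(x) = a_i^T x - b_i:
  g_1((0, -1)) = -2
  g_2((0, -1)) = 0
Stationarity residual: grad f(x) + sum_i lambda_i a_i = (0, 0)
  -> stationarity OK
Primal feasibility (all g_i <= 0): OK
Dual feasibility (all lambda_i >= 0): OK
Complementary slackness (lambda_i * g_i(x) = 0 for all i): FAILS

Verdict: the first failing condition is complementary_slackness -> comp.

comp


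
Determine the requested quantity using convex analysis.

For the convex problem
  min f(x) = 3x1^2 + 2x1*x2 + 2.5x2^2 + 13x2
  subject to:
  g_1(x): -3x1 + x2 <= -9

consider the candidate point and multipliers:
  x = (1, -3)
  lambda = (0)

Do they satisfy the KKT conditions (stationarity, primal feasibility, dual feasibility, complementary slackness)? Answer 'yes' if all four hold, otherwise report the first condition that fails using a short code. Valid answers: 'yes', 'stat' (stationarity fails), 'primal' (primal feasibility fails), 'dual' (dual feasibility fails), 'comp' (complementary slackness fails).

Gradient of f: grad f(x) = Q x + c = (0, 0)
Constraint values g_i(x) = a_i^T x - b_i:
  g_1((1, -3)) = 3
Stationarity residual: grad f(x) + sum_i lambda_i a_i = (0, 0)
  -> stationarity OK
Primal feasibility (all g_i <= 0): FAILS
Dual feasibility (all lambda_i >= 0): OK
Complementary slackness (lambda_i * g_i(x) = 0 for all i): OK

Verdict: the first failing condition is primal_feasibility -> primal.

primal


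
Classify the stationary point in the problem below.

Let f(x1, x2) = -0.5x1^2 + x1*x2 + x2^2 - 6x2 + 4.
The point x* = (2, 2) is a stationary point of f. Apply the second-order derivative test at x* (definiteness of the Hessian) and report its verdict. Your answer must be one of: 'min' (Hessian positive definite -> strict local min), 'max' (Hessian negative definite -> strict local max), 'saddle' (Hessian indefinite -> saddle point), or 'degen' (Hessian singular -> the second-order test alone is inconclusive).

Compute the Hessian H = grad^2 f:
  H = [[-1, 1], [1, 2]]
Verify stationarity: grad f(x*) = H x* + g = (0, 0).
Eigenvalues of H: -1.3028, 2.3028.
Eigenvalues have mixed signs, so H is indefinite -> x* is a saddle point.

saddle


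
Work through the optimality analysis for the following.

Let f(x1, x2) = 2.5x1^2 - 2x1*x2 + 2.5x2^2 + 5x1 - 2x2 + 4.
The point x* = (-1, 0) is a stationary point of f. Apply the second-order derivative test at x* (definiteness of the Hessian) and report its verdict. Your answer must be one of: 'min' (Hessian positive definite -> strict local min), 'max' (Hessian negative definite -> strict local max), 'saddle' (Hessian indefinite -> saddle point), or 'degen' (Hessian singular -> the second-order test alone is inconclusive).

Compute the Hessian H = grad^2 f:
  H = [[5, -2], [-2, 5]]
Verify stationarity: grad f(x*) = H x* + g = (0, 0).
Eigenvalues of H: 3, 7.
Both eigenvalues > 0, so H is positive definite -> x* is a strict local min.

min


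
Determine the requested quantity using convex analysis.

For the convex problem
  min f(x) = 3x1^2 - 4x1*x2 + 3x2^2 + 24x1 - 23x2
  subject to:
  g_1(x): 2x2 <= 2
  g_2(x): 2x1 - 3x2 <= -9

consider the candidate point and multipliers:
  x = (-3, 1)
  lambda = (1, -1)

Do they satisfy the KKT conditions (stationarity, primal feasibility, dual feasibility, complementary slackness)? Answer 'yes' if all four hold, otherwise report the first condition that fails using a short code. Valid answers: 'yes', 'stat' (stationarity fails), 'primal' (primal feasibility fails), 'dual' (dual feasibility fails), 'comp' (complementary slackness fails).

Gradient of f: grad f(x) = Q x + c = (2, -5)
Constraint values g_i(x) = a_i^T x - b_i:
  g_1((-3, 1)) = 0
  g_2((-3, 1)) = 0
Stationarity residual: grad f(x) + sum_i lambda_i a_i = (0, 0)
  -> stationarity OK
Primal feasibility (all g_i <= 0): OK
Dual feasibility (all lambda_i >= 0): FAILS
Complementary slackness (lambda_i * g_i(x) = 0 for all i): OK

Verdict: the first failing condition is dual_feasibility -> dual.

dual


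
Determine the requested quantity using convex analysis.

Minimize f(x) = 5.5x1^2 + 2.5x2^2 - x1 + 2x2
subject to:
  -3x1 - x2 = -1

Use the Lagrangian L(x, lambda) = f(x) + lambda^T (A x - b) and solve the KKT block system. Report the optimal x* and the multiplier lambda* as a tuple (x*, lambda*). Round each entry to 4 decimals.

Form the Lagrangian:
  L(x, lambda) = (1/2) x^T Q x + c^T x + lambda^T (A x - b)
Stationarity (grad_x L = 0): Q x + c + A^T lambda = 0.
Primal feasibility: A x = b.

This gives the KKT block system:
  [ Q   A^T ] [ x     ]   [-c ]
  [ A    0  ] [ lambda ] = [ b ]

Solving the linear system:
  x*      = (0.3929, -0.1786)
  lambda* = (1.1071)
  f(x*)   = 0.1786

x* = (0.3929, -0.1786), lambda* = (1.1071)


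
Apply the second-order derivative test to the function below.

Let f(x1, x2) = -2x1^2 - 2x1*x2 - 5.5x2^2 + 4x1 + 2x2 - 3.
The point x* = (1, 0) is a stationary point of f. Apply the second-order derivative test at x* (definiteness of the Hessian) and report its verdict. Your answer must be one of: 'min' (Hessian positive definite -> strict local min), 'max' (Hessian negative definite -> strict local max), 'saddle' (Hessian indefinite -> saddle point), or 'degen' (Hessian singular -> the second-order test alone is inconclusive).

Compute the Hessian H = grad^2 f:
  H = [[-4, -2], [-2, -11]]
Verify stationarity: grad f(x*) = H x* + g = (0, 0).
Eigenvalues of H: -11.5311, -3.4689.
Both eigenvalues < 0, so H is negative definite -> x* is a strict local max.

max


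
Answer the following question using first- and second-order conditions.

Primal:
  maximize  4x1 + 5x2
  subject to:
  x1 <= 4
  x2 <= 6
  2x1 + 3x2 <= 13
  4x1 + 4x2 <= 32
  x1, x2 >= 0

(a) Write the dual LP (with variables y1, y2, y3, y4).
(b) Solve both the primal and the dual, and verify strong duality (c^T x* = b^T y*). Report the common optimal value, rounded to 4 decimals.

The standard primal-dual pair for 'max c^T x s.t. A x <= b, x >= 0' is:
  Dual:  min b^T y  s.t.  A^T y >= c,  y >= 0.

So the dual LP is:
  minimize  4y1 + 6y2 + 13y3 + 32y4
  subject to:
    y1 + 2y3 + 4y4 >= 4
    y2 + 3y3 + 4y4 >= 5
    y1, y2, y3, y4 >= 0

Solving the primal: x* = (4, 1.6667).
  primal value c^T x* = 24.3333.
Solving the dual: y* = (0.6667, 0, 1.6667, 0).
  dual value b^T y* = 24.3333.
Strong duality: c^T x* = b^T y*. Confirmed.

24.3333


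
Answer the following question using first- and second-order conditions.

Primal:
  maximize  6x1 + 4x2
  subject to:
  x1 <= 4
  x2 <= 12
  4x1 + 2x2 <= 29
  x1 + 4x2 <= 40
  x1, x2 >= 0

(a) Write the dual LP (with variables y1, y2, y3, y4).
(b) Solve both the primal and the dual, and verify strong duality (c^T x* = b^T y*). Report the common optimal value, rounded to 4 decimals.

The standard primal-dual pair for 'max c^T x s.t. A x <= b, x >= 0' is:
  Dual:  min b^T y  s.t.  A^T y >= c,  y >= 0.

So the dual LP is:
  minimize  4y1 + 12y2 + 29y3 + 40y4
  subject to:
    y1 + 4y3 + y4 >= 6
    y2 + 2y3 + 4y4 >= 4
    y1, y2, y3, y4 >= 0

Solving the primal: x* = (2.5714, 9.3571).
  primal value c^T x* = 52.8571.
Solving the dual: y* = (0, 0, 1.4286, 0.2857).
  dual value b^T y* = 52.8571.
Strong duality: c^T x* = b^T y*. Confirmed.

52.8571


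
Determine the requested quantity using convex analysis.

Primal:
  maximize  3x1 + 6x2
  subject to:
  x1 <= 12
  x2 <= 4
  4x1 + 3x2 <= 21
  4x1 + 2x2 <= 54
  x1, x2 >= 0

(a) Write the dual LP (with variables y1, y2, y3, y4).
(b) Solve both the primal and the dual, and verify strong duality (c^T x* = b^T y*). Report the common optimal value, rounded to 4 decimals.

The standard primal-dual pair for 'max c^T x s.t. A x <= b, x >= 0' is:
  Dual:  min b^T y  s.t.  A^T y >= c,  y >= 0.

So the dual LP is:
  minimize  12y1 + 4y2 + 21y3 + 54y4
  subject to:
    y1 + 4y3 + 4y4 >= 3
    y2 + 3y3 + 2y4 >= 6
    y1, y2, y3, y4 >= 0

Solving the primal: x* = (2.25, 4).
  primal value c^T x* = 30.75.
Solving the dual: y* = (0, 3.75, 0.75, 0).
  dual value b^T y* = 30.75.
Strong duality: c^T x* = b^T y*. Confirmed.

30.75


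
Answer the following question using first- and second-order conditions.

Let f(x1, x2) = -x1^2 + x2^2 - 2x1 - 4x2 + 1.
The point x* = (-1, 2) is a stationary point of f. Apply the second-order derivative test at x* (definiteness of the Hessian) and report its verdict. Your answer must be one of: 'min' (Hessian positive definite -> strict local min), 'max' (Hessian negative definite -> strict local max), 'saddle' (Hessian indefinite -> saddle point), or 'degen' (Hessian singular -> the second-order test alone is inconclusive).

Compute the Hessian H = grad^2 f:
  H = [[-2, 0], [0, 2]]
Verify stationarity: grad f(x*) = H x* + g = (0, 0).
Eigenvalues of H: -2, 2.
Eigenvalues have mixed signs, so H is indefinite -> x* is a saddle point.

saddle


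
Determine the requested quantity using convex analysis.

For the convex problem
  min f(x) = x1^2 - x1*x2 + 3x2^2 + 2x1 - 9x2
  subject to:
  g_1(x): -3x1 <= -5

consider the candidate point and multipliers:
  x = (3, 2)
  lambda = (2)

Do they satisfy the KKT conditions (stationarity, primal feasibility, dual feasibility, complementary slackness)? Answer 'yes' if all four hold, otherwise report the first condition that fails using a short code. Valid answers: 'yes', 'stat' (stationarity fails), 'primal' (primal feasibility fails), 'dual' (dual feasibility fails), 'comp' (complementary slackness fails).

Gradient of f: grad f(x) = Q x + c = (6, 0)
Constraint values g_i(x) = a_i^T x - b_i:
  g_1((3, 2)) = -4
Stationarity residual: grad f(x) + sum_i lambda_i a_i = (0, 0)
  -> stationarity OK
Primal feasibility (all g_i <= 0): OK
Dual feasibility (all lambda_i >= 0): OK
Complementary slackness (lambda_i * g_i(x) = 0 for all i): FAILS

Verdict: the first failing condition is complementary_slackness -> comp.

comp


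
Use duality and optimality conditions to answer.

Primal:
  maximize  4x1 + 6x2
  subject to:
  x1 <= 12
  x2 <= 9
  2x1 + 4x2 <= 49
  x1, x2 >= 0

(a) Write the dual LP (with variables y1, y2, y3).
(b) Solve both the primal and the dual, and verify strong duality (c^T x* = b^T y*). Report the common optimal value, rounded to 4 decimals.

The standard primal-dual pair for 'max c^T x s.t. A x <= b, x >= 0' is:
  Dual:  min b^T y  s.t.  A^T y >= c,  y >= 0.

So the dual LP is:
  minimize  12y1 + 9y2 + 49y3
  subject to:
    y1 + 2y3 >= 4
    y2 + 4y3 >= 6
    y1, y2, y3 >= 0

Solving the primal: x* = (12, 6.25).
  primal value c^T x* = 85.5.
Solving the dual: y* = (1, 0, 1.5).
  dual value b^T y* = 85.5.
Strong duality: c^T x* = b^T y*. Confirmed.

85.5


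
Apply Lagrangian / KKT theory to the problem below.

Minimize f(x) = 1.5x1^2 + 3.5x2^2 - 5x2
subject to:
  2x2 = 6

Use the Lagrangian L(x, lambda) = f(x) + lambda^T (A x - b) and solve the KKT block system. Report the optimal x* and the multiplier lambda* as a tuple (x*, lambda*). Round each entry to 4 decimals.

Form the Lagrangian:
  L(x, lambda) = (1/2) x^T Q x + c^T x + lambda^T (A x - b)
Stationarity (grad_x L = 0): Q x + c + A^T lambda = 0.
Primal feasibility: A x = b.

This gives the KKT block system:
  [ Q   A^T ] [ x     ]   [-c ]
  [ A    0  ] [ lambda ] = [ b ]

Solving the linear system:
  x*      = (0, 3)
  lambda* = (-8)
  f(x*)   = 16.5

x* = (0, 3), lambda* = (-8)


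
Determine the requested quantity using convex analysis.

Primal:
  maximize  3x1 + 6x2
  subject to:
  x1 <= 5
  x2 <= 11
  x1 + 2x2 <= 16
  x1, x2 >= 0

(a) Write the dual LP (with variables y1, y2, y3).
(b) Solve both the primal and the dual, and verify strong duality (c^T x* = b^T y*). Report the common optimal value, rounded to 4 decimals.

The standard primal-dual pair for 'max c^T x s.t. A x <= b, x >= 0' is:
  Dual:  min b^T y  s.t.  A^T y >= c,  y >= 0.

So the dual LP is:
  minimize  5y1 + 11y2 + 16y3
  subject to:
    y1 + y3 >= 3
    y2 + 2y3 >= 6
    y1, y2, y3 >= 0

Solving the primal: x* = (0, 8).
  primal value c^T x* = 48.
Solving the dual: y* = (0, 0, 3).
  dual value b^T y* = 48.
Strong duality: c^T x* = b^T y*. Confirmed.

48


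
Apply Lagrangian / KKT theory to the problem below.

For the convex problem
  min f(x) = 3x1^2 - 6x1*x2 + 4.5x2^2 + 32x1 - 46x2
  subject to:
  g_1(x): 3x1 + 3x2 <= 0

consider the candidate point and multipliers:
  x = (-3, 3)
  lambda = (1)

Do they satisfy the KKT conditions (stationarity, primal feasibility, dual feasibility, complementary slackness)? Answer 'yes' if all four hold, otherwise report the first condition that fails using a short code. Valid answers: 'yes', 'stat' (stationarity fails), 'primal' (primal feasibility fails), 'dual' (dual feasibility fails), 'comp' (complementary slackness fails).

Gradient of f: grad f(x) = Q x + c = (-4, -1)
Constraint values g_i(x) = a_i^T x - b_i:
  g_1((-3, 3)) = 0
Stationarity residual: grad f(x) + sum_i lambda_i a_i = (-1, 2)
  -> stationarity FAILS
Primal feasibility (all g_i <= 0): OK
Dual feasibility (all lambda_i >= 0): OK
Complementary slackness (lambda_i * g_i(x) = 0 for all i): OK

Verdict: the first failing condition is stationarity -> stat.

stat


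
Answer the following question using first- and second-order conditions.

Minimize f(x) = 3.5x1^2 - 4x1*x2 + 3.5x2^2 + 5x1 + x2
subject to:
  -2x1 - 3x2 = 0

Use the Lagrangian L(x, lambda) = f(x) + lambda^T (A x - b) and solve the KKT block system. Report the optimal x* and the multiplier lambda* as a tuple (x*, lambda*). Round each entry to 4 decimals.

Form the Lagrangian:
  L(x, lambda) = (1/2) x^T Q x + c^T x + lambda^T (A x - b)
Stationarity (grad_x L = 0): Q x + c + A^T lambda = 0.
Primal feasibility: A x = b.

This gives the KKT block system:
  [ Q   A^T ] [ x     ]   [-c ]
  [ A    0  ] [ lambda ] = [ b ]

Solving the linear system:
  x*      = (-0.2806, 0.1871)
  lambda* = (1.1439)
  f(x*)   = -0.6079

x* = (-0.2806, 0.1871), lambda* = (1.1439)


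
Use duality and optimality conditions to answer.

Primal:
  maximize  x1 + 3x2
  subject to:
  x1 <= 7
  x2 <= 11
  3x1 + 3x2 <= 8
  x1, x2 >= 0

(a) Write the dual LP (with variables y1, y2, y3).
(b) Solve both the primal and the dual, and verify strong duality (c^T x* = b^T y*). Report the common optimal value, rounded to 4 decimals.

The standard primal-dual pair for 'max c^T x s.t. A x <= b, x >= 0' is:
  Dual:  min b^T y  s.t.  A^T y >= c,  y >= 0.

So the dual LP is:
  minimize  7y1 + 11y2 + 8y3
  subject to:
    y1 + 3y3 >= 1
    y2 + 3y3 >= 3
    y1, y2, y3 >= 0

Solving the primal: x* = (0, 2.6667).
  primal value c^T x* = 8.
Solving the dual: y* = (0, 0, 1).
  dual value b^T y* = 8.
Strong duality: c^T x* = b^T y*. Confirmed.

8


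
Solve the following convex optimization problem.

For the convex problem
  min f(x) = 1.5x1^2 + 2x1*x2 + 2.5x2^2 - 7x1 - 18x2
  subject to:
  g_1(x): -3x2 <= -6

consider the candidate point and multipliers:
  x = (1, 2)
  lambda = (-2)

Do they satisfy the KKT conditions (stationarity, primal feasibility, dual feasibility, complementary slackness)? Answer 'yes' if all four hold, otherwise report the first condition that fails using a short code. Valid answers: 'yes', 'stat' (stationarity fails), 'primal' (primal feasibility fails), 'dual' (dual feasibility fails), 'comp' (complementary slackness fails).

Gradient of f: grad f(x) = Q x + c = (0, -6)
Constraint values g_i(x) = a_i^T x - b_i:
  g_1((1, 2)) = 0
Stationarity residual: grad f(x) + sum_i lambda_i a_i = (0, 0)
  -> stationarity OK
Primal feasibility (all g_i <= 0): OK
Dual feasibility (all lambda_i >= 0): FAILS
Complementary slackness (lambda_i * g_i(x) = 0 for all i): OK

Verdict: the first failing condition is dual_feasibility -> dual.

dual


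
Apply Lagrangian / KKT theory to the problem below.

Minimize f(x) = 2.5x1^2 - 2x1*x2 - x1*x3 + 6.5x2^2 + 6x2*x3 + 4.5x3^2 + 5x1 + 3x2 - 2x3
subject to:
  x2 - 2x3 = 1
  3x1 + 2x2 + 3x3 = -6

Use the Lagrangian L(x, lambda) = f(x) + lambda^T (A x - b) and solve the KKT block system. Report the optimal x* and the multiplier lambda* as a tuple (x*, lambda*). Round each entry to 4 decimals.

Form the Lagrangian:
  L(x, lambda) = (1/2) x^T Q x + c^T x + lambda^T (A x - b)
Stationarity (grad_x L = 0): Q x + c + A^T lambda = 0.
Primal feasibility: A x = b.

This gives the KKT block system:
  [ Q   A^T ] [ x     ]   [-c ]
  [ A    0  ] [ lambda ] = [ b ]

Solving the linear system:
  x*      = (-1.4025, -0.0836, -0.5418)
  lambda* = (-2.3361, 0.4344)
  f(x*)   = -0.6184

x* = (-1.4025, -0.0836, -0.5418), lambda* = (-2.3361, 0.4344)


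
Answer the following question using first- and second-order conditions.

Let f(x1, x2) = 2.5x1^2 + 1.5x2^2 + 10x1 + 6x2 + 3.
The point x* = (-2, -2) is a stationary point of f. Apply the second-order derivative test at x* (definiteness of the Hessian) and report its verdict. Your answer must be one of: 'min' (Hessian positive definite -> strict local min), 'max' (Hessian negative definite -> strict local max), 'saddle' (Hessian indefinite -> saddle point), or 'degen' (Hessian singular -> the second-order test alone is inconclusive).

Compute the Hessian H = grad^2 f:
  H = [[5, 0], [0, 3]]
Verify stationarity: grad f(x*) = H x* + g = (0, 0).
Eigenvalues of H: 3, 5.
Both eigenvalues > 0, so H is positive definite -> x* is a strict local min.

min


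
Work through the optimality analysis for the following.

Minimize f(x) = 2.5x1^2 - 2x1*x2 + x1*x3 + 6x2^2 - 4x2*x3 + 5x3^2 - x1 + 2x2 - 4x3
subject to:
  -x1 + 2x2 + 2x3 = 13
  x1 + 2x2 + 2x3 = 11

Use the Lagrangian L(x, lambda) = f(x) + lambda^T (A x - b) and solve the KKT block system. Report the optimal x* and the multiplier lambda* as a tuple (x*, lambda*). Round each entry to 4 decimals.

Form the Lagrangian:
  L(x, lambda) = (1/2) x^T Q x + c^T x + lambda^T (A x - b)
Stationarity (grad_x L = 0): Q x + c + A^T lambda = 0.
Primal feasibility: A x = b.

This gives the KKT block system:
  [ Q   A^T ] [ x     ]   [-c ]
  [ A    0  ] [ lambda ] = [ b ]

Solving the linear system:
  x*      = (-1, 2.5, 3.5)
  lambda* = (-8.75, -1.25)
  f(x*)   = 59.75

x* = (-1, 2.5, 3.5), lambda* = (-8.75, -1.25)


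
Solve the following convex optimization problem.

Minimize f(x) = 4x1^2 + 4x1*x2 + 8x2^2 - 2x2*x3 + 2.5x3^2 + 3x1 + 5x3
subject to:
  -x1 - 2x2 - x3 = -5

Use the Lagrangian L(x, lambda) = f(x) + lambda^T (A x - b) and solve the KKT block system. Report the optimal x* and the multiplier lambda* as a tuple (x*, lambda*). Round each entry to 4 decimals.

Form the Lagrangian:
  L(x, lambda) = (1/2) x^T Q x + c^T x + lambda^T (A x - b)
Stationarity (grad_x L = 0): Q x + c + A^T lambda = 0.
Primal feasibility: A x = b.

This gives the KKT block system:
  [ Q   A^T ] [ x     ]   [-c ]
  [ A    0  ] [ lambda ] = [ b ]

Solving the linear system:
  x*      = (0.2152, 1.5127, 1.7595)
  lambda* = (10.7722)
  f(x*)   = 31.6519

x* = (0.2152, 1.5127, 1.7595), lambda* = (10.7722)


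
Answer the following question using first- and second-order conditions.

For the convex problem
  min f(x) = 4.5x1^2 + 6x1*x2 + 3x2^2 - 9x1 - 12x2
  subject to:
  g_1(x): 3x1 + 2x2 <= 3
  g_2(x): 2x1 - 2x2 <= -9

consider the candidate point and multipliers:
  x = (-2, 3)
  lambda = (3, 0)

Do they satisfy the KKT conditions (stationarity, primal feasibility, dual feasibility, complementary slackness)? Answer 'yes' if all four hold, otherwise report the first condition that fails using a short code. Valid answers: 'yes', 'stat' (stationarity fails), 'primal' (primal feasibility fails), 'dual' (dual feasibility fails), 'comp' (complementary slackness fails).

Gradient of f: grad f(x) = Q x + c = (-9, -6)
Constraint values g_i(x) = a_i^T x - b_i:
  g_1((-2, 3)) = -3
  g_2((-2, 3)) = -1
Stationarity residual: grad f(x) + sum_i lambda_i a_i = (0, 0)
  -> stationarity OK
Primal feasibility (all g_i <= 0): OK
Dual feasibility (all lambda_i >= 0): OK
Complementary slackness (lambda_i * g_i(x) = 0 for all i): FAILS

Verdict: the first failing condition is complementary_slackness -> comp.

comp


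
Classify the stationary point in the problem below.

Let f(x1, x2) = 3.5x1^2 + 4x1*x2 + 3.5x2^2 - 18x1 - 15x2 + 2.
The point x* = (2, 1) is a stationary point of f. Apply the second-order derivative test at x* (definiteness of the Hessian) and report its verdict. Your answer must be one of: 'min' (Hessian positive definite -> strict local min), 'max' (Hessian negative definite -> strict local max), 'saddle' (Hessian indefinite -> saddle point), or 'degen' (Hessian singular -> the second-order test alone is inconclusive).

Compute the Hessian H = grad^2 f:
  H = [[7, 4], [4, 7]]
Verify stationarity: grad f(x*) = H x* + g = (0, 0).
Eigenvalues of H: 3, 11.
Both eigenvalues > 0, so H is positive definite -> x* is a strict local min.

min


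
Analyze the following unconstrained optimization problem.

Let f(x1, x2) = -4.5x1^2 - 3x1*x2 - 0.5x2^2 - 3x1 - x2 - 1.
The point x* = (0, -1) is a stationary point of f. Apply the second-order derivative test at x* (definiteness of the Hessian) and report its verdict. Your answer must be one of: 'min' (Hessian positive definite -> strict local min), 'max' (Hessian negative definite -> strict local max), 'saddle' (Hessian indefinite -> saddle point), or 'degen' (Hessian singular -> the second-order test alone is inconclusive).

Compute the Hessian H = grad^2 f:
  H = [[-9, -3], [-3, -1]]
Verify stationarity: grad f(x*) = H x* + g = (0, 0).
Eigenvalues of H: -10, 0.
H has a zero eigenvalue (singular; negative semidefinite but not definite), so H is neither positive definite, negative definite, nor indefinite. The second-order test alone is inconclusive -> degen.
(Indeed, f is constant along the null direction of H through x*, so x* is not a strict local extremum.)

degen


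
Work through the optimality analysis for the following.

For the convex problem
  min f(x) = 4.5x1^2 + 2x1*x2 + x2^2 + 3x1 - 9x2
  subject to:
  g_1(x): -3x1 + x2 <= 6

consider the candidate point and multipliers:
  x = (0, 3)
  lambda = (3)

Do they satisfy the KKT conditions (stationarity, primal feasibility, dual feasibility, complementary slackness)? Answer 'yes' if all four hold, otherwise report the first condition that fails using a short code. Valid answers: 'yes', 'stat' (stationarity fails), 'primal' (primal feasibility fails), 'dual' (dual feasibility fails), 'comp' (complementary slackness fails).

Gradient of f: grad f(x) = Q x + c = (9, -3)
Constraint values g_i(x) = a_i^T x - b_i:
  g_1((0, 3)) = -3
Stationarity residual: grad f(x) + sum_i lambda_i a_i = (0, 0)
  -> stationarity OK
Primal feasibility (all g_i <= 0): OK
Dual feasibility (all lambda_i >= 0): OK
Complementary slackness (lambda_i * g_i(x) = 0 for all i): FAILS

Verdict: the first failing condition is complementary_slackness -> comp.

comp


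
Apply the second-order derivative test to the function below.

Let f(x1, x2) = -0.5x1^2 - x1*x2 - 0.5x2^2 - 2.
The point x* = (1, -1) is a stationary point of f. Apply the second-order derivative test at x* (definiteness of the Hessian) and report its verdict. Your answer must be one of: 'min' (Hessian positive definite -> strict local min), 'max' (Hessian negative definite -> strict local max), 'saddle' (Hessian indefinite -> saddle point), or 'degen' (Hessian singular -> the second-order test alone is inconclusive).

Compute the Hessian H = grad^2 f:
  H = [[-1, -1], [-1, -1]]
Verify stationarity: grad f(x*) = H x* + g = (0, 0).
Eigenvalues of H: -2, 0.
H has a zero eigenvalue (singular; negative semidefinite but not definite), so H is neither positive definite, negative definite, nor indefinite. The second-order test alone is inconclusive -> degen.
(Indeed, f is constant along the null direction of H through x*, so x* is not a strict local extremum.)

degen


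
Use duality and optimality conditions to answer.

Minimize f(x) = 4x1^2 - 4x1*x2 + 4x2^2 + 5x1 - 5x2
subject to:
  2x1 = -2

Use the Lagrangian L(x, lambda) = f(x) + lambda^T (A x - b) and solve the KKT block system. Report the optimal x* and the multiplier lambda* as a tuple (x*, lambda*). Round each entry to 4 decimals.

Form the Lagrangian:
  L(x, lambda) = (1/2) x^T Q x + c^T x + lambda^T (A x - b)
Stationarity (grad_x L = 0): Q x + c + A^T lambda = 0.
Primal feasibility: A x = b.

This gives the KKT block system:
  [ Q   A^T ] [ x     ]   [-c ]
  [ A    0  ] [ lambda ] = [ b ]

Solving the linear system:
  x*      = (-1, 0.125)
  lambda* = (1.75)
  f(x*)   = -1.0625

x* = (-1, 0.125), lambda* = (1.75)


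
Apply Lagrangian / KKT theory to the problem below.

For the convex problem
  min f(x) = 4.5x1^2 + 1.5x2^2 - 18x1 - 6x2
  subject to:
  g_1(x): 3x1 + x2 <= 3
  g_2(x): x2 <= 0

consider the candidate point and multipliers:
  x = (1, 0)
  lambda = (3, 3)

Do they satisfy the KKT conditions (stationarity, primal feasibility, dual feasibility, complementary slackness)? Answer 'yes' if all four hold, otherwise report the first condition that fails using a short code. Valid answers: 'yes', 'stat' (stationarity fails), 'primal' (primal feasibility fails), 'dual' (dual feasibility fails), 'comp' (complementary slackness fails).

Gradient of f: grad f(x) = Q x + c = (-9, -6)
Constraint values g_i(x) = a_i^T x - b_i:
  g_1((1, 0)) = 0
  g_2((1, 0)) = 0
Stationarity residual: grad f(x) + sum_i lambda_i a_i = (0, 0)
  -> stationarity OK
Primal feasibility (all g_i <= 0): OK
Dual feasibility (all lambda_i >= 0): OK
Complementary slackness (lambda_i * g_i(x) = 0 for all i): OK

Verdict: yes, KKT holds.

yes


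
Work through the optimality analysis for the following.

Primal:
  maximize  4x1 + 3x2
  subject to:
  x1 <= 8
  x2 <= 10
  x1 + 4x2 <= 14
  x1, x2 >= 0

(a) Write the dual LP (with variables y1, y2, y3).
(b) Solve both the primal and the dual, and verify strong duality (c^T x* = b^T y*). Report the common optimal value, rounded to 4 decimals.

The standard primal-dual pair for 'max c^T x s.t. A x <= b, x >= 0' is:
  Dual:  min b^T y  s.t.  A^T y >= c,  y >= 0.

So the dual LP is:
  minimize  8y1 + 10y2 + 14y3
  subject to:
    y1 + y3 >= 4
    y2 + 4y3 >= 3
    y1, y2, y3 >= 0

Solving the primal: x* = (8, 1.5).
  primal value c^T x* = 36.5.
Solving the dual: y* = (3.25, 0, 0.75).
  dual value b^T y* = 36.5.
Strong duality: c^T x* = b^T y*. Confirmed.

36.5


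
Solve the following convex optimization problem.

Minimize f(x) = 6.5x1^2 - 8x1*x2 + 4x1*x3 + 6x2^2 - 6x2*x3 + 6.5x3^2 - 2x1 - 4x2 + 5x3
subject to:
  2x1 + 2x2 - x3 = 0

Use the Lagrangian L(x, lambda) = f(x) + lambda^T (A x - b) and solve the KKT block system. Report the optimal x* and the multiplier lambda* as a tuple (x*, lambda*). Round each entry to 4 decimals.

Form the Lagrangian:
  L(x, lambda) = (1/2) x^T Q x + c^T x + lambda^T (A x - b)
Stationarity (grad_x L = 0): Q x + c + A^T lambda = 0.
Primal feasibility: A x = b.

This gives the KKT block system:
  [ Q   A^T ] [ x     ]   [-c ]
  [ A    0  ] [ lambda ] = [ b ]

Solving the linear system:
  x*      = (-0.0488, -0.1012, -0.3)
  lambda* = (1.5122)
  f(x*)   = -0.4988

x* = (-0.0488, -0.1012, -0.3), lambda* = (1.5122)


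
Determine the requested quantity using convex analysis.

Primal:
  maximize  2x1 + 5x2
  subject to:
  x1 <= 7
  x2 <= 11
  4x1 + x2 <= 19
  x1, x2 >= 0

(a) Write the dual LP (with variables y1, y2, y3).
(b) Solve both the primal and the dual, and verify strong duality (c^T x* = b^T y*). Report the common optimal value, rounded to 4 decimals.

The standard primal-dual pair for 'max c^T x s.t. A x <= b, x >= 0' is:
  Dual:  min b^T y  s.t.  A^T y >= c,  y >= 0.

So the dual LP is:
  minimize  7y1 + 11y2 + 19y3
  subject to:
    y1 + 4y3 >= 2
    y2 + y3 >= 5
    y1, y2, y3 >= 0

Solving the primal: x* = (2, 11).
  primal value c^T x* = 59.
Solving the dual: y* = (0, 4.5, 0.5).
  dual value b^T y* = 59.
Strong duality: c^T x* = b^T y*. Confirmed.

59


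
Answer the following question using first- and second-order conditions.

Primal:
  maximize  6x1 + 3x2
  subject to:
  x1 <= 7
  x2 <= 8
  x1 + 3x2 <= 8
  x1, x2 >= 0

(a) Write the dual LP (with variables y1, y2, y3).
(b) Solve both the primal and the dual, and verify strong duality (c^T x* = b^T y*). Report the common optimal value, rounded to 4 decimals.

The standard primal-dual pair for 'max c^T x s.t. A x <= b, x >= 0' is:
  Dual:  min b^T y  s.t.  A^T y >= c,  y >= 0.

So the dual LP is:
  minimize  7y1 + 8y2 + 8y3
  subject to:
    y1 + y3 >= 6
    y2 + 3y3 >= 3
    y1, y2, y3 >= 0

Solving the primal: x* = (7, 0.3333).
  primal value c^T x* = 43.
Solving the dual: y* = (5, 0, 1).
  dual value b^T y* = 43.
Strong duality: c^T x* = b^T y*. Confirmed.

43


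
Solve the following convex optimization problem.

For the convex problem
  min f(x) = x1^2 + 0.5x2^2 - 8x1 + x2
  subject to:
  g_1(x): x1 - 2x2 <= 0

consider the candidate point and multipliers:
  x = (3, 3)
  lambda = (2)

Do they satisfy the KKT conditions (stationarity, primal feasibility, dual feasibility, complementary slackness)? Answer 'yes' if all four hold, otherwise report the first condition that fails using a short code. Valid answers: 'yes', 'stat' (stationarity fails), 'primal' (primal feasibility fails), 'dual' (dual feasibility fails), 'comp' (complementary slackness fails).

Gradient of f: grad f(x) = Q x + c = (-2, 4)
Constraint values g_i(x) = a_i^T x - b_i:
  g_1((3, 3)) = -3
Stationarity residual: grad f(x) + sum_i lambda_i a_i = (0, 0)
  -> stationarity OK
Primal feasibility (all g_i <= 0): OK
Dual feasibility (all lambda_i >= 0): OK
Complementary slackness (lambda_i * g_i(x) = 0 for all i): FAILS

Verdict: the first failing condition is complementary_slackness -> comp.

comp


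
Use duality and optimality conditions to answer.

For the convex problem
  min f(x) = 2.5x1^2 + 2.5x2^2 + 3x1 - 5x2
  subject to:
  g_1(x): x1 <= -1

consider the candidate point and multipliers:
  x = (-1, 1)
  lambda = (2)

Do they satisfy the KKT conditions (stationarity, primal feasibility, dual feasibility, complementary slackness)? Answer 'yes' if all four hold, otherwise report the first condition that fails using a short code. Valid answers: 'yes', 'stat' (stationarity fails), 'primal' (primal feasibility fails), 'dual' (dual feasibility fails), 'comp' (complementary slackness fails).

Gradient of f: grad f(x) = Q x + c = (-2, 0)
Constraint values g_i(x) = a_i^T x - b_i:
  g_1((-1, 1)) = 0
Stationarity residual: grad f(x) + sum_i lambda_i a_i = (0, 0)
  -> stationarity OK
Primal feasibility (all g_i <= 0): OK
Dual feasibility (all lambda_i >= 0): OK
Complementary slackness (lambda_i * g_i(x) = 0 for all i): OK

Verdict: yes, KKT holds.

yes
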